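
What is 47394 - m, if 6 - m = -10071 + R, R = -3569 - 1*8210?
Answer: 25538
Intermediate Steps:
R = -11779 (R = -3569 - 8210 = -11779)
m = 21856 (m = 6 - (-10071 - 11779) = 6 - 1*(-21850) = 6 + 21850 = 21856)
47394 - m = 47394 - 1*21856 = 47394 - 21856 = 25538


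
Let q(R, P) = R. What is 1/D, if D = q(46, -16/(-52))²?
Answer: 1/2116 ≈ 0.00047259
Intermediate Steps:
D = 2116 (D = 46² = 2116)
1/D = 1/2116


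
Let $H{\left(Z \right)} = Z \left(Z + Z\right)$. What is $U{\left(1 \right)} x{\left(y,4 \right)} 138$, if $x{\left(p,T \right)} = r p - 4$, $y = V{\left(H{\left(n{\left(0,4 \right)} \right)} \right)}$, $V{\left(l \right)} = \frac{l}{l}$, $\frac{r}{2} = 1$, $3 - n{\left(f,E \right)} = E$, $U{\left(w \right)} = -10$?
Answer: $2760$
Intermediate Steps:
$n{\left(f,E \right)} = 3 - E$
$H{\left(Z \right)} = 2 Z^{2}$ ($H{\left(Z \right)} = Z 2 Z = 2 Z^{2}$)
$r = 2$ ($r = 2 \cdot 1 = 2$)
$V{\left(l \right)} = 1$
$y = 1$
$x{\left(p,T \right)} = -4 + 2 p$ ($x{\left(p,T \right)} = 2 p - 4 = -4 + 2 p$)
$U{\left(1 \right)} x{\left(y,4 \right)} 138 = - 10 \left(-4 + 2 \cdot 1\right) 138 = - 10 \left(-4 + 2\right) 138 = \left(-10\right) \left(-2\right) 138 = 20 \cdot 138 = 2760$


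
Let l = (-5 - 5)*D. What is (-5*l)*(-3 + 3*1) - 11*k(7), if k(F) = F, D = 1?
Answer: -77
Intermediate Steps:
l = -10 (l = (-5 - 5)*1 = -10*1 = -10)
(-5*l)*(-3 + 3*1) - 11*k(7) = (-5*(-10))*(-3 + 3*1) - 11*7 = 50*(-3 + 3) - 77 = 50*0 - 77 = 0 - 77 = -77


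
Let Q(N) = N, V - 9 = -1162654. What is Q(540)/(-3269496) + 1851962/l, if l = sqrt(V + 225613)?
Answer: -45/272458 - 925981*I*sqrt(234258)/234258 ≈ -0.00016516 - 1913.2*I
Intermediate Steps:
V = -1162645 (V = 9 - 1162654 = -1162645)
l = 2*I*sqrt(234258) (l = sqrt(-1162645 + 225613) = sqrt(-937032) = 2*I*sqrt(234258) ≈ 968.0*I)
Q(540)/(-3269496) + 1851962/l = 540/(-3269496) + 1851962/((2*I*sqrt(234258))) = 540*(-1/3269496) + 1851962*(-I*sqrt(234258)/468516) = -45/272458 - 925981*I*sqrt(234258)/234258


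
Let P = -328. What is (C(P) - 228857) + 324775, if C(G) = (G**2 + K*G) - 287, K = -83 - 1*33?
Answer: 241263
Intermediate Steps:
K = -116 (K = -83 - 33 = -116)
C(G) = -287 + G**2 - 116*G (C(G) = (G**2 - 116*G) - 287 = -287 + G**2 - 116*G)
(C(P) - 228857) + 324775 = ((-287 + (-328)**2 - 116*(-328)) - 228857) + 324775 = ((-287 + 107584 + 38048) - 228857) + 324775 = (145345 - 228857) + 324775 = -83512 + 324775 = 241263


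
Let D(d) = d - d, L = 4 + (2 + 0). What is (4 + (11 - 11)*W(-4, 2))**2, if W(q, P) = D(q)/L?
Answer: 16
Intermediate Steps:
L = 6 (L = 4 + 2 = 6)
D(d) = 0
W(q, P) = 0 (W(q, P) = 0/6 = 0*(1/6) = 0)
(4 + (11 - 11)*W(-4, 2))**2 = (4 + (11 - 11)*0)**2 = (4 + 0*0)**2 = (4 + 0)**2 = 4**2 = 16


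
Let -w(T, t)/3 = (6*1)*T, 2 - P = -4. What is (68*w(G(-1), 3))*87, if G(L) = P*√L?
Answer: -638928*I ≈ -6.3893e+5*I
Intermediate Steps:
P = 6 (P = 2 - 1*(-4) = 2 + 4 = 6)
G(L) = 6*√L
w(T, t) = -18*T (w(T, t) = -3*6*1*T = -18*T)
(68*w(G(-1), 3))*87 = (68*(-108*√(-1)))*87 = (68*(-108*I))*87 = -7344*I*87 = -638928*I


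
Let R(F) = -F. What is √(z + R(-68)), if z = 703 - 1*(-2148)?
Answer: √2919 ≈ 54.028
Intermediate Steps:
z = 2851 (z = 703 + 2148 = 2851)
√(z + R(-68)) = √(2851 - 1*(-68)) = √(2851 + 68) = √2919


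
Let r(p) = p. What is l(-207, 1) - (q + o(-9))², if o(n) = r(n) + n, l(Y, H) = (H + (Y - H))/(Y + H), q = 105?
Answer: -1559007/206 ≈ -7568.0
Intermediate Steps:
l(Y, H) = Y/(H + Y)
o(n) = 2*n (o(n) = n + n = 2*n)
l(-207, 1) - (q + o(-9))² = -207/(1 - 207) - (105 + 2*(-9))² = -207/(-206) - (105 - 18)² = -207*(-1/206) - 1*87² = 207/206 - 1*7569 = 207/206 - 7569 = -1559007/206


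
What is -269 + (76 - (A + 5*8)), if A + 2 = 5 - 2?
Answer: -234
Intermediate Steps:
A = 1 (A = -2 + (5 - 2) = -2 + 3 = 1)
-269 + (76 - (A + 5*8)) = -269 + (76 - (1 + 5*8)) = -269 + (76 - (1 + 40)) = -269 + (76 - 1*41) = -269 + (76 - 41) = -269 + 35 = -234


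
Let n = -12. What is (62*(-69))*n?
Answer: 51336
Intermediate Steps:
(62*(-69))*n = (62*(-69))*(-12) = -4278*(-12) = 51336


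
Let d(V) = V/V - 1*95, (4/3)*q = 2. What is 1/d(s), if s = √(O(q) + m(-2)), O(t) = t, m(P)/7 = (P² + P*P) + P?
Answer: -1/94 ≈ -0.010638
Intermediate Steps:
q = 3/2 (q = (¾)*2 = 3/2 ≈ 1.5000)
m(P) = 7*P + 14*P² (m(P) = 7*((P² + P*P) + P) = 7*((P² + P²) + P) = 7*(2*P² + P) = 7*(P + 2*P²) = 7*P + 14*P²)
s = √174/2 (s = √(3/2 + 7*(-2)*(1 + 2*(-2))) = √(3/2 + 7*(-2)*(1 - 4)) = √(3/2 + 7*(-2)*(-3)) = √(3/2 + 42) = √(87/2) = √174/2 ≈ 6.5955)
d(V) = -94 (d(V) = 1 - 95 = -94)
1/d(s) = 1/(-94) = -1/94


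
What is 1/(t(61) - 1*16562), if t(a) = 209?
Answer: -1/16353 ≈ -6.1151e-5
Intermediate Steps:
1/(t(61) - 1*16562) = 1/(209 - 1*16562) = 1/(209 - 16562) = 1/(-16353) = -1/16353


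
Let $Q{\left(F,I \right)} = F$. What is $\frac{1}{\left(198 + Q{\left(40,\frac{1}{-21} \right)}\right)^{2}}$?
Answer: $\frac{1}{56644} \approx 1.7654 \cdot 10^{-5}$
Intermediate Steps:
$\frac{1}{\left(198 + Q{\left(40,\frac{1}{-21} \right)}\right)^{2}} = \frac{1}{\left(198 + 40\right)^{2}} = \frac{1}{238^{2}} = \frac{1}{56644}$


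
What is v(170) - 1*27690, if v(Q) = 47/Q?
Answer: -4707253/170 ≈ -27690.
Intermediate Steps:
v(170) - 1*27690 = 47/170 - 1*27690 = 47*(1/170) - 27690 = 47/170 - 27690 = -4707253/170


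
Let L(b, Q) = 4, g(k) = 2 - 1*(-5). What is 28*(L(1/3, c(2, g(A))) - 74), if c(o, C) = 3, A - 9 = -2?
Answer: -1960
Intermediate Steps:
A = 7 (A = 9 - 2 = 7)
g(k) = 7 (g(k) = 2 + 5 = 7)
28*(L(1/3, c(2, g(A))) - 74) = 28*(4 - 74) = 28*(-70) = -1960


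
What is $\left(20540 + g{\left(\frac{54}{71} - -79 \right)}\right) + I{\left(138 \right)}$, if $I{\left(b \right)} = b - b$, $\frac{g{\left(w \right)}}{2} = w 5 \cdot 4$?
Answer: $\frac{1684860}{71} \approx 23730.0$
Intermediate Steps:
$g{\left(w \right)} = 40 w$ ($g{\left(w \right)} = 2 w 5 \cdot 4 = 2 \cdot 5 w 4 = 2 \cdot 20 w = 40 w$)
$I{\left(b \right)} = 0$
$\left(20540 + g{\left(\frac{54}{71} - -79 \right)}\right) + I{\left(138 \right)} = \left(20540 + 40 \left(\frac{54}{71} - -79\right)\right) + 0 = \left(20540 + 40 \left(54 \cdot \frac{1}{71} + 79\right)\right) + 0 = \left(20540 + 40 \left(\frac{54}{71} + 79\right)\right) + 0 = \left(20540 + 40 \cdot \frac{5663}{71}\right) + 0 = \left(20540 + \frac{226520}{71}\right) + 0 = \frac{1684860}{71} + 0 = \frac{1684860}{71}$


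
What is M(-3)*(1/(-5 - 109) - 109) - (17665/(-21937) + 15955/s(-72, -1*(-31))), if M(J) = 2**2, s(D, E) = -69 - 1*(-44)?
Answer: 1268978654/6252045 ≈ 202.97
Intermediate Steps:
s(D, E) = -25 (s(D, E) = -69 + 44 = -25)
M(J) = 4
M(-3)*(1/(-5 - 109) - 109) - (17665/(-21937) + 15955/s(-72, -1*(-31))) = 4*(1/(-5 - 109) - 109) - (17665/(-21937) + 15955/(-25)) = 4*(1/(-114) - 109) - (17665*(-1/21937) + 15955*(-1/25)) = 4*(-1/114 - 109) - (-17665/21937 - 3191/5) = 4*(-12427/114) - 1*(-70089292/109685) = -24854/57 + 70089292/109685 = 1268978654/6252045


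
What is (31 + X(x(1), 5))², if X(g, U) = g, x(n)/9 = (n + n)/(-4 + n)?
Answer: 625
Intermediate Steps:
x(n) = 18*n/(-4 + n) (x(n) = 9*((n + n)/(-4 + n)) = 9*((2*n)/(-4 + n)) = 9*(2*n/(-4 + n)) = 18*n/(-4 + n))
(31 + X(x(1), 5))² = (31 + 18*1/(-4 + 1))² = (31 + 18*1/(-3))² = (31 + 18*1*(-⅓))² = (31 - 6)² = 25² = 625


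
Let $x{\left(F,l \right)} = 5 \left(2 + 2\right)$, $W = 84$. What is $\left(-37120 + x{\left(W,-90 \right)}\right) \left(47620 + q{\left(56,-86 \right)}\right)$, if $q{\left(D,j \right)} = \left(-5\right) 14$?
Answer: $-1764105000$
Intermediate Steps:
$q{\left(D,j \right)} = -70$
$x{\left(F,l \right)} = 20$ ($x{\left(F,l \right)} = 5 \cdot 4 = 20$)
$\left(-37120 + x{\left(W,-90 \right)}\right) \left(47620 + q{\left(56,-86 \right)}\right) = \left(-37120 + 20\right) \left(47620 - 70\right) = \left(-37100\right) 47550 = -1764105000$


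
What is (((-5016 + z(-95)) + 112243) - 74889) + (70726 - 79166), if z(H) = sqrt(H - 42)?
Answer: 23898 + I*sqrt(137) ≈ 23898.0 + 11.705*I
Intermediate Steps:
z(H) = sqrt(-42 + H)
(((-5016 + z(-95)) + 112243) - 74889) + (70726 - 79166) = (((-5016 + sqrt(-42 - 95)) + 112243) - 74889) + (70726 - 79166) = (((-5016 + sqrt(-137)) + 112243) - 74889) - 8440 = (((-5016 + I*sqrt(137)) + 112243) - 74889) - 8440 = ((107227 + I*sqrt(137)) - 74889) - 8440 = (32338 + I*sqrt(137)) - 8440 = 23898 + I*sqrt(137)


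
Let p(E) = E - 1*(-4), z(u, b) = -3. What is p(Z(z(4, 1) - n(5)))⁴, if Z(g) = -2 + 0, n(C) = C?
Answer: 16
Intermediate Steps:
Z(g) = -2
p(E) = 4 + E (p(E) = E + 4 = 4 + E)
p(Z(z(4, 1) - n(5)))⁴ = (4 - 2)⁴ = 2⁴ = 16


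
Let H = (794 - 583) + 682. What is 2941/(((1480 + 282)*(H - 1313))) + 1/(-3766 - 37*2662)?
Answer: -14887103233/3745929291720 ≈ -0.0039742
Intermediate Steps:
H = 893 (H = 211 + 682 = 893)
2941/(((1480 + 282)*(H - 1313))) + 1/(-3766 - 37*2662) = 2941/(((1480 + 282)*(893 - 1313))) + 1/(-3766 - 37*2662) = 2941/((1762*(-420))) + (1/2662)/(-3803) = 2941/(-740040) - 1/3803*1/2662 = 2941*(-1/740040) - 1/10123586 = -2941/740040 - 1/10123586 = -14887103233/3745929291720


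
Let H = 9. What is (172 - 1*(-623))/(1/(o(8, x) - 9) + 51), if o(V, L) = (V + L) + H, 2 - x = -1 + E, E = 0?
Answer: 8745/562 ≈ 15.561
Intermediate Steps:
x = 3 (x = 2 - (-1 + 0) = 2 - 1*(-1) = 2 + 1 = 3)
o(V, L) = 9 + L + V (o(V, L) = (V + L) + 9 = (L + V) + 9 = 9 + L + V)
(172 - 1*(-623))/(1/(o(8, x) - 9) + 51) = (172 - 1*(-623))/(1/((9 + 3 + 8) - 9) + 51) = (172 + 623)/(1/(20 - 9) + 51) = 795/(1/11 + 51) = 795/(562/11) = (11/562)*795 = 8745/562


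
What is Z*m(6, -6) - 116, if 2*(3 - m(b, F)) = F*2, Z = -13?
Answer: -233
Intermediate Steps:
m(b, F) = 3 - F (m(b, F) = 3 - F*2/2 = 3 - F)
Z*m(6, -6) - 116 = -13*(3 - 1*(-6)) - 116 = -13*(3 + 6) - 116 = -13*9 - 116 = -117 - 116 = -233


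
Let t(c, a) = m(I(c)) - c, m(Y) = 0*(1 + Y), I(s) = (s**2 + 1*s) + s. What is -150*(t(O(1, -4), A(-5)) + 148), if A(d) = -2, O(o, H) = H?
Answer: -22800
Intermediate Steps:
I(s) = s**2 + 2*s (I(s) = (s**2 + s) + s = (s + s**2) + s = s**2 + 2*s)
m(Y) = 0
t(c, a) = -c (t(c, a) = 0 - c = -c)
-150*(t(O(1, -4), A(-5)) + 148) = -150*(-1*(-4) + 148) = -150*(4 + 148) = -150*152 = -22800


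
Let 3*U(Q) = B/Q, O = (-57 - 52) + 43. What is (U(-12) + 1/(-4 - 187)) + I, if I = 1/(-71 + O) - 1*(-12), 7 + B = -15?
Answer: 5934005/471006 ≈ 12.599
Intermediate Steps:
O = -66 (O = -109 + 43 = -66)
B = -22 (B = -7 - 15 = -22)
U(Q) = -22/(3*Q) (U(Q) = (-22/Q)/3 = -22/(3*Q))
I = 1643/137 (I = 1/(-71 - 66) - 1*(-12) = 1/(-137) + 12 = -1/137 + 12 = 1643/137 ≈ 11.993)
(U(-12) + 1/(-4 - 187)) + I = (-22/3/(-12) + 1/(-4 - 187)) + 1643/137 = (-22/3*(-1/12) + 1/(-191)) + 1643/137 = (11/18 - 1/191) + 1643/137 = 2083/3438 + 1643/137 = 5934005/471006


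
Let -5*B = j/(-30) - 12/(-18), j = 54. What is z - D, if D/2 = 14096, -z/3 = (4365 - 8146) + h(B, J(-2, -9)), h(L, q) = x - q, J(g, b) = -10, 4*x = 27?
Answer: -67597/4 ≈ -16899.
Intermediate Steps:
x = 27/4 (x = (¼)*27 = 27/4 ≈ 6.7500)
B = 17/75 (B = -(54/(-30) - 12/(-18))/5 = -(54*(-1/30) - 12*(-1/18))/5 = -(-9/5 + ⅔)/5 = -⅕*(-17/15) = 17/75 ≈ 0.22667)
h(L, q) = 27/4 - q
z = 45171/4 (z = -3*((4365 - 8146) + (27/4 - 1*(-10))) = -3*(-3781 + (27/4 + 10)) = -3*(-3781 + 67/4) = -3*(-15057/4) = 45171/4 ≈ 11293.)
D = 28192 (D = 2*14096 = 28192)
z - D = 45171/4 - 1*28192 = 45171/4 - 28192 = -67597/4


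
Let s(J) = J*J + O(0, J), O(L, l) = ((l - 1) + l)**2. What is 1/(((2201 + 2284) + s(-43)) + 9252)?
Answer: 1/23155 ≈ 4.3187e-5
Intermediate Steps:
O(L, l) = (-1 + 2*l)**2 (O(L, l) = ((-1 + l) + l)**2 = (-1 + 2*l)**2)
s(J) = J**2 + (-1 + 2*J)**2 (s(J) = J*J + (-1 + 2*J)**2 = J**2 + (-1 + 2*J)**2)
1/(((2201 + 2284) + s(-43)) + 9252) = 1/(((2201 + 2284) + ((-43)**2 + (-1 + 2*(-43))**2)) + 9252) = 1/((4485 + (1849 + (-1 - 86)**2)) + 9252) = 1/((4485 + (1849 + (-87)**2)) + 9252) = 1/((4485 + (1849 + 7569)) + 9252) = 1/((4485 + 9418) + 9252) = 1/(13903 + 9252) = 1/23155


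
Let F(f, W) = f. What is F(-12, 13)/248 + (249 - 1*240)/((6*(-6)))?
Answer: -37/124 ≈ -0.29839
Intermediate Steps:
F(-12, 13)/248 + (249 - 1*240)/((6*(-6))) = -12/248 + (249 - 1*240)/((6*(-6))) = -12*1/248 + (249 - 240)/(-36) = -3/62 + 9*(-1/36) = -3/62 - ¼ = -37/124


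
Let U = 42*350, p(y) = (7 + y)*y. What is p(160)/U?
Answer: 1336/735 ≈ 1.8177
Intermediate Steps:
p(y) = y*(7 + y)
U = 14700
p(160)/U = (160*(7 + 160))/14700 = (160*167)*(1/14700) = 26720*(1/14700) = 1336/735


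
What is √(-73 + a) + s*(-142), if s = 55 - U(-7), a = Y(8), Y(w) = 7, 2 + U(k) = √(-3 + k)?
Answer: -8094 + I*√66 + 142*I*√10 ≈ -8094.0 + 457.17*I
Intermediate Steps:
U(k) = -2 + √(-3 + k)
a = 7
s = 57 - I*√10 (s = 55 - (-2 + √(-3 - 7)) = 55 - (-2 + √(-10)) = 55 - (-2 + I*√10) = 55 + (2 - I*√10) = 57 - I*√10 ≈ 57.0 - 3.1623*I)
√(-73 + a) + s*(-142) = √(-73 + 7) + (57 - I*√10)*(-142) = √(-66) + (-8094 + 142*I*√10) = I*√66 + (-8094 + 142*I*√10) = -8094 + I*√66 + 142*I*√10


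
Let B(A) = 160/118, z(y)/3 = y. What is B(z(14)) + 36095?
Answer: 2129685/59 ≈ 36096.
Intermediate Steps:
z(y) = 3*y
B(A) = 80/59 (B(A) = 160*(1/118) = 80/59)
B(z(14)) + 36095 = 80/59 + 36095 = 2129685/59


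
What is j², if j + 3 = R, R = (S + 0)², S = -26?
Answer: 452929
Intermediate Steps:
R = 676 (R = (-26 + 0)² = (-26)² = 676)
j = 673 (j = -3 + 676 = 673)
j² = 673² = 452929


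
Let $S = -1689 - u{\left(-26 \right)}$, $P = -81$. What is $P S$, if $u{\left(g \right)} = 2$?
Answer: $136971$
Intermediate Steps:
$S = -1691$ ($S = -1689 - 2 = -1691$)
$P S = \left(-81\right) \left(-1691\right) = 136971$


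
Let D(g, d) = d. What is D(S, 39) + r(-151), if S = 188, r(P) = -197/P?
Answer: 6086/151 ≈ 40.305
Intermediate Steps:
D(S, 39) + r(-151) = 39 - 197/(-151) = 39 - 197*(-1/151) = 39 + 197/151 = 6086/151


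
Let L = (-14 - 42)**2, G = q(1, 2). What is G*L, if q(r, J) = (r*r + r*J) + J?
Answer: 15680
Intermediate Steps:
q(r, J) = J + r**2 + J*r (q(r, J) = (r**2 + J*r) + J = J + r**2 + J*r)
G = 5 (G = 2 + 1**2 + 2*1 = 2 + 1 + 2 = 5)
L = 3136 (L = (-56)**2 = 3136)
G*L = 5*3136 = 15680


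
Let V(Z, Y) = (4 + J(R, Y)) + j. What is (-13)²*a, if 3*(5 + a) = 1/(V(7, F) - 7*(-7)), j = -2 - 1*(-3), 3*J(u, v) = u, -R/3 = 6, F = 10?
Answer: -121511/144 ≈ -843.83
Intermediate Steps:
R = -18 (R = -3*6 = -18)
J(u, v) = u/3
j = 1 (j = -2 + 3 = 1)
V(Z, Y) = -1 (V(Z, Y) = (4 + (⅓)*(-18)) + 1 = (4 - 6) + 1 = -2 + 1 = -1)
a = -719/144 (a = -5 + 1/(3*(-1 - 7*(-7))) = -5 + 1/(3*(-1 + 49)) = -5 + (⅓)/48 = -5 + (⅓)*(1/48) = -5 + 1/144 = -719/144 ≈ -4.9931)
(-13)²*a = (-13)²*(-719/144) = 169*(-719/144) = -121511/144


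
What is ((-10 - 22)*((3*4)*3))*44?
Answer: -50688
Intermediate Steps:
((-10 - 22)*((3*4)*3))*44 = -384*3*44 = -32*36*44 = -1152*44 = -50688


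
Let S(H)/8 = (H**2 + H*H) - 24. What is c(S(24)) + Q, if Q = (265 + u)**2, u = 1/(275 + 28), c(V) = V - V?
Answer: 6447447616/91809 ≈ 70227.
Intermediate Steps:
S(H) = -192 + 16*H**2 (S(H) = 8*((H**2 + H*H) - 24) = 8*((H**2 + H**2) - 24) = 8*(2*H**2 - 24) = 8*(-24 + 2*H**2) = -192 + 16*H**2)
c(V) = 0
u = 1/303 ≈ 0.0033003
Q = 6447447616/91809 (Q = (265 + 1/303)**2 = (80296/303)**2 = 6447447616/91809 ≈ 70227.)
c(S(24)) + Q = 0 + 6447447616/91809 = 6447447616/91809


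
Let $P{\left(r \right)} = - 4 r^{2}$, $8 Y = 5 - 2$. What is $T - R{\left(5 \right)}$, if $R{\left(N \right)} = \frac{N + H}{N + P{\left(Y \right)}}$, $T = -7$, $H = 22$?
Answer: $- \frac{929}{71} \approx -13.085$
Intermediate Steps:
$Y = \frac{3}{8}$ ($Y = \frac{5 - 2}{8} = \frac{1}{8} \cdot 3 = \frac{3}{8} \approx 0.375$)
$R{\left(N \right)} = \frac{22 + N}{- \frac{9}{16} + N}$ ($R{\left(N \right)} = \frac{N + 22}{N - 4 \left(\frac{3}{8}\right)^{2}} = \frac{22 + N}{N - \frac{9}{16}} = \frac{22 + N}{- \frac{9}{16} + N}$)
$T - R{\left(5 \right)} = -7 - \frac{16 \left(22 + 5\right)}{-9 + 16 \cdot 5} = -7 - 16 \frac{1}{-9 + 80} \cdot 27 = -7 - 16 \cdot \frac{1}{71} \cdot 27 = -7 - \frac{432}{71} = - \frac{929}{71}$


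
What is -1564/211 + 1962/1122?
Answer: -223471/39457 ≈ -5.6637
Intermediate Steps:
-1564/211 + 1962/1122 = -1564*1/211 + 1962*(1/1122) = -1564/211 + 327/187 = -223471/39457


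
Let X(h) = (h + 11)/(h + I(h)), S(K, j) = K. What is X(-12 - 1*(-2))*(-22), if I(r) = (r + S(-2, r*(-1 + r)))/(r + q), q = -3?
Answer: 143/59 ≈ 2.4237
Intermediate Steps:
I(r) = (-2 + r)/(-3 + r) (I(r) = (r - 2)/(r - 3) = (-2 + r)/(-3 + r))
X(h) = (11 + h)/(h + (-2 + h)/(-3 + h)) (X(h) = (h + 11)/(h + (-2 + h)/(-3 + h)) = (11 + h)/(h + (-2 + h)/(-3 + h)))
X(-12 - 1*(-2))*(-22) = ((-3 + (-12 - 1*(-2)))*(11 + (-12 - 1*(-2)))/(-2 + (-12 - 1*(-2)) + (-12 - 1*(-2))*(-3 + (-12 - 1*(-2)))))*(-22) = ((-3 + (-12 + 2))*(11 + (-12 + 2))/(-2 + (-12 + 2) + (-12 + 2)*(-3 + (-12 + 2))))*(-22) = ((-3 - 10)*(11 - 10)/(-2 - 10 - 10*(-3 - 10)))*(-22) = (-13*1/(-2 - 10 - 10*(-13)))*(-22) = (-13*1/(-2 - 10 + 130))*(-22) = (-13*1/118)*(-22) = ((1/118)*(-13)*1)*(-22) = -13/118*(-22) = 143/59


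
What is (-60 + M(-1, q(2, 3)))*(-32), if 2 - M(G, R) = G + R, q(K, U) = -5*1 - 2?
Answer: 1600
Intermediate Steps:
q(K, U) = -7 (q(K, U) = -5 - 2 = -7)
M(G, R) = 2 - G - R (M(G, R) = 2 - (G + R) = 2 + (-G - R) = 2 - G - R)
(-60 + M(-1, q(2, 3)))*(-32) = (-60 + (2 - 1*(-1) - 1*(-7)))*(-32) = (-60 + (2 + 1 + 7))*(-32) = (-60 + 10)*(-32) = -50*(-32) = 1600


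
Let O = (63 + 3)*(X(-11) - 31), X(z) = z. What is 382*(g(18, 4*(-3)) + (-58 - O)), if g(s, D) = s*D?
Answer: 954236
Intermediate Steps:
g(s, D) = D*s
O = -2772 (O = (63 + 3)*(-11 - 31) = 66*(-42) = -2772)
382*(g(18, 4*(-3)) + (-58 - O)) = 382*((4*(-3))*18 + (-58 - 1*(-2772))) = 382*(-12*18 + (-58 + 2772)) = 382*(-216 + 2714) = 382*2498 = 954236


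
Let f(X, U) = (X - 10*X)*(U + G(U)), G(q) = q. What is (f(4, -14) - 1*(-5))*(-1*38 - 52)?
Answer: -91170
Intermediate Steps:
f(X, U) = -18*U*X (f(X, U) = (X - 10*X)*(U + U) = (-9*X)*(2*U) = -18*U*X)
(f(4, -14) - 1*(-5))*(-1*38 - 52) = (-18*(-14)*4 - 1*(-5))*(-1*38 - 52) = (1008 + 5)*(-38 - 52) = 1013*(-90) = -91170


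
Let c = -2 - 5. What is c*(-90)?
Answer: 630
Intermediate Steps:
c = -7
c*(-90) = -7*(-90) = 630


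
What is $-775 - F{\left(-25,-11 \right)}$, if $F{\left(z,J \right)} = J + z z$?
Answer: $-1389$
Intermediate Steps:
$F{\left(z,J \right)} = J + z^{2}$
$-775 - F{\left(-25,-11 \right)} = -775 - \left(-11 + \left(-25\right)^{2}\right) = -775 - \left(-11 + 625\right) = -775 - 614 = -1389$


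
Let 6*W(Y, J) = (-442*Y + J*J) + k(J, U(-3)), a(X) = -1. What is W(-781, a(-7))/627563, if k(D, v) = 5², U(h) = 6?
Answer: 57538/627563 ≈ 0.091685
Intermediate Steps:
k(D, v) = 25
W(Y, J) = 25/6 - 221*Y/3 + J²/6 (W(Y, J) = ((-442*Y + J*J) + 25)/6 = ((-442*Y + J²) + 25)/6 = ((J² - 442*Y) + 25)/6 = (25 + J² - 442*Y)/6 = 25/6 - 221*Y/3 + J²/6)
W(-781, a(-7))/627563 = (25/6 - 221/3*(-781) + (⅙)*(-1)²)/627563 = (25/6 + 172601/3 + (⅙)*1)*(1/627563) = (25/6 + 172601/3 + ⅙)*(1/627563) = 57538*(1/627563) = 57538/627563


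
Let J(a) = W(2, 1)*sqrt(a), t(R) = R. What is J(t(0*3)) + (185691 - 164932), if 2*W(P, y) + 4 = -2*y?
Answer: 20759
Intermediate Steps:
W(P, y) = -2 - y (W(P, y) = -2 + (-2*y)/2 = -2 - y)
J(a) = -3*sqrt(a) (J(a) = (-2 - 1*1)*sqrt(a) = (-2 - 1)*sqrt(a) = -3*sqrt(a))
J(t(0*3)) + (185691 - 164932) = -3*sqrt(0*3) + (185691 - 164932) = -3*sqrt(0) + 20759 = -3*0 + 20759 = 0 + 20759 = 20759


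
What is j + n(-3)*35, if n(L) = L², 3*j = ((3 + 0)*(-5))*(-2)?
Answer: 325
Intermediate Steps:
j = 10 (j = (((3 + 0)*(-5))*(-2))/3 = ((3*(-5))*(-2))/3 = (-15*(-2))/3 = (⅓)*30 = 10)
j + n(-3)*35 = 10 + (-3)²*35 = 10 + 9*35 = 10 + 315 = 325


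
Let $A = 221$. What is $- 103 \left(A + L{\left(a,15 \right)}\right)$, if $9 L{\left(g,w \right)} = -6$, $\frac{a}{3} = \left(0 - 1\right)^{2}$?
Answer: $- \frac{68083}{3} \approx -22694.0$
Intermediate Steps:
$a = 3$ ($a = 3 \left(0 - 1\right)^{2} = 3 \left(-1\right)^{2} = 3 \cdot 1 = 3$)
$L{\left(g,w \right)} = - \frac{2}{3}$ ($L{\left(g,w \right)} = \frac{1}{9} \left(-6\right) = - \frac{2}{3}$)
$- 103 \left(A + L{\left(a,15 \right)}\right) = - 103 \left(221 - \frac{2}{3}\right) = \left(-103\right) \frac{661}{3} = - \frac{68083}{3}$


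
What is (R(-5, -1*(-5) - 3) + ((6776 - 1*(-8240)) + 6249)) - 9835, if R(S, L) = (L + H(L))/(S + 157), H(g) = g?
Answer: 434341/38 ≈ 11430.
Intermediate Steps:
R(S, L) = 2*L/(157 + S) (R(S, L) = (L + L)/(S + 157) = (2*L)/(157 + S) = 2*L/(157 + S))
(R(-5, -1*(-5) - 3) + ((6776 - 1*(-8240)) + 6249)) - 9835 = (2*(-1*(-5) - 3)/(157 - 5) + ((6776 - 1*(-8240)) + 6249)) - 9835 = (2*(5 - 3)/152 + ((6776 + 8240) + 6249)) - 9835 = (2*2*(1/152) + (15016 + 6249)) - 9835 = (1/38 + 21265) - 9835 = 808071/38 - 9835 = 434341/38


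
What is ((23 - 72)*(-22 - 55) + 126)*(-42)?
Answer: -163758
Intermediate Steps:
((23 - 72)*(-22 - 55) + 126)*(-42) = (-49*(-77) + 126)*(-42) = (3773 + 126)*(-42) = 3899*(-42) = -163758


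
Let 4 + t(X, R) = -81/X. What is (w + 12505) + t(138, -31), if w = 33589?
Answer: 2120113/46 ≈ 46089.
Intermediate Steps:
t(X, R) = -4 - 81/X
(w + 12505) + t(138, -31) = (33589 + 12505) + (-4 - 81/138) = 46094 + (-4 - 81*1/138) = 46094 + (-4 - 27/46) = 46094 - 211/46 = 2120113/46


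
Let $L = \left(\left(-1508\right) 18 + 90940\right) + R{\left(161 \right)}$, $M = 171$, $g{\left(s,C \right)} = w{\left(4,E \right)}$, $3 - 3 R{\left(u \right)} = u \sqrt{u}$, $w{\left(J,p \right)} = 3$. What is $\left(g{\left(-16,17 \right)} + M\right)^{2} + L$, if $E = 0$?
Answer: $94073 - \frac{161 \sqrt{161}}{3} \approx 93392.0$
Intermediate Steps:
$R{\left(u \right)} = 1 - \frac{u^{\frac{3}{2}}}{3}$ ($R{\left(u \right)} = 1 - \frac{u \sqrt{u}}{3} = 1 - \frac{u^{\frac{3}{2}}}{3}$)
$g{\left(s,C \right)} = 3$
$L = 63797 - \frac{161 \sqrt{161}}{3}$ ($L = \left(\left(-1508\right) 18 + 90940\right) + \left(1 - \frac{161^{\frac{3}{2}}}{3}\right) = \left(-27144 + 90940\right) + \left(1 - \frac{161 \sqrt{161}}{3}\right) = 63796 + \left(1 - \frac{161 \sqrt{161}}{3}\right) = 63797 - \frac{161 \sqrt{161}}{3} \approx 63116.0$)
$\left(g{\left(-16,17 \right)} + M\right)^{2} + L = \left(3 + 171\right)^{2} + \left(63797 - \frac{161 \sqrt{161}}{3}\right) = 174^{2} + \left(63797 - \frac{161 \sqrt{161}}{3}\right) = 30276 + \left(63797 - \frac{161 \sqrt{161}}{3}\right) = 94073 - \frac{161 \sqrt{161}}{3}$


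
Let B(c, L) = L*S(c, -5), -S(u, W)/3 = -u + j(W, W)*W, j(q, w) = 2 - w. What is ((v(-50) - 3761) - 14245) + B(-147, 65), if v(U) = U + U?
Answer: -39946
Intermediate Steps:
S(u, W) = 3*u - 3*W*(2 - W) (S(u, W) = -3*(-u + (2 - W)*W) = -3*(-u + W*(2 - W)) = 3*u - 3*W*(2 - W))
v(U) = 2*U
B(c, L) = L*(105 + 3*c) (B(c, L) = L*(3*c + 3*(-5)*(-2 - 5)) = L*(3*c + 3*(-5)*(-7)) = L*(3*c + 105) = L*(105 + 3*c))
((v(-50) - 3761) - 14245) + B(-147, 65) = ((2*(-50) - 3761) - 14245) + 3*65*(35 - 147) = ((-100 - 3761) - 14245) + 3*65*(-112) = (-3861 - 14245) - 21840 = -18106 - 21840 = -39946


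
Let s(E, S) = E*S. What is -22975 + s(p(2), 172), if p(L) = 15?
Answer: -20395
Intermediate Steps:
-22975 + s(p(2), 172) = -22975 + 15*172 = -22975 + 2580 = -20395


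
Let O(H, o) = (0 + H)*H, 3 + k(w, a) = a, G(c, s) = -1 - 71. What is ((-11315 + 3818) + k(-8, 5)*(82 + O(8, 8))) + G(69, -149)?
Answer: -7277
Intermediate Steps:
G(c, s) = -72
k(w, a) = -3 + a
O(H, o) = H² (O(H, o) = H*H = H²)
((-11315 + 3818) + k(-8, 5)*(82 + O(8, 8))) + G(69, -149) = ((-11315 + 3818) + (-3 + 5)*(82 + 8²)) - 72 = (-7497 + 2*(82 + 64)) - 72 = (-7497 + 2*146) - 72 = (-7497 + 292) - 72 = -7205 - 72 = -7277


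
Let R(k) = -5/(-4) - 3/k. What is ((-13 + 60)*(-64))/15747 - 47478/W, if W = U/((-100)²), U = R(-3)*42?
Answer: -1661413543168/330687 ≈ -5.0241e+6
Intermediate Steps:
R(k) = 5/4 - 3/k (R(k) = -5*(-¼) - 3/k = 5/4 - 3/k)
U = 189/2 (U = (5/4 - 3/(-3))*42 = (5/4 - 3*(-⅓))*42 = (5/4 + 1)*42 = (9/4)*42 = 189/2 ≈ 94.500)
W = 189/20000 (W = 189/(2*((-100)²)) = (189/2)/10000 = (189/2)*(1/10000) = 189/20000 ≈ 0.0094500)
((-13 + 60)*(-64))/15747 - 47478/W = ((-13 + 60)*(-64))/15747 - 47478/189/20000 = (47*(-64))*(1/15747) - 47478*20000/189 = -3008*1/15747 - 316520000/63 = -3008/15747 - 316520000/63 = -1661413543168/330687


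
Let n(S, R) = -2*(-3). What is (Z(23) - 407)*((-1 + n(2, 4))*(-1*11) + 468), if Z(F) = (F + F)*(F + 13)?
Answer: 515837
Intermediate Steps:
n(S, R) = 6
Z(F) = 2*F*(13 + F) (Z(F) = (2*F)*(13 + F) = 2*F*(13 + F))
(Z(23) - 407)*((-1 + n(2, 4))*(-1*11) + 468) = (2*23*(13 + 23) - 407)*((-1 + 6)*(-1*11) + 468) = (2*23*36 - 407)*(5*(-11) + 468) = (1656 - 407)*(-55 + 468) = 1249*413 = 515837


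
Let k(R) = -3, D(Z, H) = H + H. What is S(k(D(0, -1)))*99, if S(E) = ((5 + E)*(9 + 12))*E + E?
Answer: -12771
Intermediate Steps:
D(Z, H) = 2*H
S(E) = E + E*(105 + 21*E) (S(E) = ((5 + E)*21)*E + E = (105 + 21*E)*E + E = E*(105 + 21*E) + E = E + E*(105 + 21*E))
S(k(D(0, -1)))*99 = -3*(106 + 21*(-3))*99 = -3*(106 - 63)*99 = -3*43*99 = -129*99 = -12771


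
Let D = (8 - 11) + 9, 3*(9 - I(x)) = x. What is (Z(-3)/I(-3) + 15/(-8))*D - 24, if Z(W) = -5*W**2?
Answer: -249/4 ≈ -62.250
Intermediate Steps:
I(x) = 9 - x/3
D = 6 (D = -3 + 9 = 6)
(Z(-3)/I(-3) + 15/(-8))*D - 24 = ((-5*(-3)**2)/(9 - 1/3*(-3)) + 15/(-8))*6 - 24 = ((-5*9)/(9 + 1) + 15*(-1/8))*6 - 24 = (-45/10 - 15/8)*6 - 24 = (-45*1/10 - 15/8)*6 - 24 = (-9/2 - 15/8)*6 - 24 = -51/8*6 - 24 = -153/4 - 24 = -249/4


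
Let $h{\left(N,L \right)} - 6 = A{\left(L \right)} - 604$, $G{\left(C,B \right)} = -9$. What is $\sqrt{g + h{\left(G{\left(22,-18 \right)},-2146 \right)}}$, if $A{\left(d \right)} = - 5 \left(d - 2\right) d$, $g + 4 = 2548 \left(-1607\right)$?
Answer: $i \sqrt{27143278} \approx 5209.9 i$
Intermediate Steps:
$g = -4094640$ ($g = -4 + 2548 \left(-1607\right) = -4 - 4094636 = -4094640$)
$A{\left(d \right)} = d \left(10 - 5 d\right)$ ($A{\left(d \right)} = - 5 \left(-2 + d\right) d = \left(10 - 5 d\right) d = d \left(10 - 5 d\right)$)
$h{\left(N,L \right)} = -598 + 5 L \left(2 - L\right)$ ($h{\left(N,L \right)} = 6 + \left(5 L \left(2 - L\right) - 604\right) = 6 + \left(-604 + 5 L \left(2 - L\right)\right) = -598 + 5 L \left(2 - L\right)$)
$\sqrt{g + h{\left(G{\left(22,-18 \right)},-2146 \right)}} = \sqrt{-4094640 - \left(598 - 10730 \left(-2 - 2146\right)\right)} = \sqrt{-4094640 - \left(598 - -23048040\right)} = \sqrt{-4094640 - 23048638} = \sqrt{-27143278} = i \sqrt{27143278}$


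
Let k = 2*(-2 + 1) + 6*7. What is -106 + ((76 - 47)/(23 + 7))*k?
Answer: -202/3 ≈ -67.333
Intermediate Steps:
k = 40 (k = 2*(-1) + 42 = -2 + 42 = 40)
-106 + ((76 - 47)/(23 + 7))*k = -106 + ((76 - 47)/(23 + 7))*40 = -106 + (29/30)*40 = -106 + 116/3 = -202/3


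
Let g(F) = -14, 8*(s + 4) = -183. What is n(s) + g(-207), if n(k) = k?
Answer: -327/8 ≈ -40.875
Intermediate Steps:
s = -215/8 (s = -4 + (1/8)*(-183) = -4 - 183/8 = -215/8 ≈ -26.875)
n(s) + g(-207) = -215/8 - 14 = -327/8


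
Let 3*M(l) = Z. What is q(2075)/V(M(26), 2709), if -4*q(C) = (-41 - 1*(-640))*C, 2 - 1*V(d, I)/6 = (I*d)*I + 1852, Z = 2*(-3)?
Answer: -1242925/352212288 ≈ -0.0035289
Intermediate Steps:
Z = -6
M(l) = -2 (M(l) = (1/3)*(-6) = -2)
V(d, I) = -11100 - 6*d*I**2 (V(d, I) = 12 - 6*((I*d)*I + 1852) = 12 - 6*(d*I**2 + 1852) = 12 - 6*(1852 + d*I**2) = 12 + (-11112 - 6*d*I**2) = -11100 - 6*d*I**2)
q(C) = -599*C/4 (q(C) = -(-41 - 1*(-640))*C/4 = -(-41 + 640)*C/4 = -599*C/4)
q(2075)/V(M(26), 2709) = (-599/4*2075)/(-11100 - 6*(-2)*2709**2) = -1242925/(4*(-11100 - 6*(-2)*7338681)) = -1242925/(4*(-11100 + 88064172)) = -1242925/4/88053072 = -1242925/4*1/88053072 = -1242925/352212288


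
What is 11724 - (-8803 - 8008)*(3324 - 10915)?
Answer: -127600577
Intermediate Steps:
11724 - (-8803 - 8008)*(3324 - 10915) = 11724 - (-16811)*(-7591) = 11724 - 1*127612301 = 11724 - 127612301 = -127600577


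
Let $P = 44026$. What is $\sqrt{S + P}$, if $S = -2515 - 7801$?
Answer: $\sqrt{33710} \approx 183.6$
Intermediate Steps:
$S = -10316$ ($S = -2515 - 7801 = -10316$)
$\sqrt{S + P} = \sqrt{-10316 + 44026} = \sqrt{33710}$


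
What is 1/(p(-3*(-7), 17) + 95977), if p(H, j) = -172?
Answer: 1/95805 ≈ 1.0438e-5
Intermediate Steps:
1/(p(-3*(-7), 17) + 95977) = 1/(-172 + 95977) = 1/95805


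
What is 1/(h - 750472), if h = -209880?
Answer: -1/960352 ≈ -1.0413e-6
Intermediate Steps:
1/(h - 750472) = 1/(-209880 - 750472) = 1/(-960352) = -1/960352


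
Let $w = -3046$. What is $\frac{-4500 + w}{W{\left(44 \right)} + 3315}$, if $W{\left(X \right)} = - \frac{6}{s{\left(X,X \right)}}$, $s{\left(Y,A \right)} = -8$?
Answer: $- \frac{30184}{13263} \approx -2.2758$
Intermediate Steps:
$W{\left(X \right)} = \frac{3}{4}$ ($W{\left(X \right)} = - \frac{6}{-8} = \left(-6\right) \left(- \frac{1}{8}\right) = \frac{3}{4}$)
$\frac{-4500 + w}{W{\left(44 \right)} + 3315} = \frac{-4500 - 3046}{\frac{3}{4} + 3315} = - \frac{7546}{\frac{13263}{4}} = \left(-7546\right) \frac{4}{13263} = - \frac{30184}{13263}$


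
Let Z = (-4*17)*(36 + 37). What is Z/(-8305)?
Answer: 4964/8305 ≈ 0.59771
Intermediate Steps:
Z = -4964 (Z = -68*73 = -4964)
Z/(-8305) = -4964/(-8305) = -4964*(-1/8305) = 4964/8305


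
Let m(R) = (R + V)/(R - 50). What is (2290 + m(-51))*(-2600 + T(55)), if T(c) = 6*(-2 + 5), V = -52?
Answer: -597456726/101 ≈ -5.9154e+6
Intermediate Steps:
m(R) = (-52 + R)/(-50 + R) (m(R) = (R - 52)/(R - 50) = (-52 + R)/(-50 + R))
T(c) = 18 (T(c) = 6*3 = 18)
(2290 + m(-51))*(-2600 + T(55)) = (2290 + (-52 - 51)/(-50 - 51))*(-2600 + 18) = (2290 - 103/(-101))*(-2582) = (2290 - 1/101*(-103))*(-2582) = (2290 + 103/101)*(-2582) = (231393/101)*(-2582) = -597456726/101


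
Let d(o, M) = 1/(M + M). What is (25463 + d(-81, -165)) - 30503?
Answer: -1663201/330 ≈ -5040.0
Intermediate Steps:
d(o, M) = 1/(2*M)
(25463 + d(-81, -165)) - 30503 = (25463 + (½)/(-165)) - 30503 = (25463 + (½)*(-1/165)) - 30503 = (25463 - 1/330) - 30503 = 8402789/330 - 30503 = -1663201/330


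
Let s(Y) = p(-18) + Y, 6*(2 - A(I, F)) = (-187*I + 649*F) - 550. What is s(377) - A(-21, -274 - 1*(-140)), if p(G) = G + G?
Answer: -27185/2 ≈ -13593.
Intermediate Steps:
p(G) = 2*G
A(I, F) = 281/3 - 649*F/6 + 187*I/6 (A(I, F) = 2 - ((-187*I + 649*F) - 550)/6 = 2 - (-550 - 187*I + 649*F)/6 = 2 + (275/3 - 649*F/6 + 187*I/6) = 281/3 - 649*F/6 + 187*I/6)
s(Y) = -36 + Y (s(Y) = 2*(-18) + Y = -36 + Y)
s(377) - A(-21, -274 - 1*(-140)) = (-36 + 377) - (281/3 - 649*(-274 - 1*(-140))/6 + (187/6)*(-21)) = 341 - (281/3 - 649*(-274 + 140)/6 - 1309/2) = 341 - (281/3 - 649/6*(-134) - 1309/2) = 341 - (281/3 + 43483/3 - 1309/2) = 341 - 1*27867/2 = 341 - 27867/2 = -27185/2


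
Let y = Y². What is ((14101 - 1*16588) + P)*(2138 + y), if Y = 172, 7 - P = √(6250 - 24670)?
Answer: -78670560 - 63444*I*√4605 ≈ -7.8671e+7 - 4.3053e+6*I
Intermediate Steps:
P = 7 - 2*I*√4605 (P = 7 - √(6250 - 24670) = 7 - √(-18420) = 7 - 2*I*√4605 ≈ 7.0 - 135.72*I)
y = 29584 (y = 172² = 29584)
((14101 - 1*16588) + P)*(2138 + y) = ((14101 - 1*16588) + (7 - 2*I*√4605))*(2138 + 29584) = ((14101 - 16588) + (7 - 2*I*√4605))*31722 = (-2487 + (7 - 2*I*√4605))*31722 = (-2480 - 2*I*√4605)*31722 = -78670560 - 63444*I*√4605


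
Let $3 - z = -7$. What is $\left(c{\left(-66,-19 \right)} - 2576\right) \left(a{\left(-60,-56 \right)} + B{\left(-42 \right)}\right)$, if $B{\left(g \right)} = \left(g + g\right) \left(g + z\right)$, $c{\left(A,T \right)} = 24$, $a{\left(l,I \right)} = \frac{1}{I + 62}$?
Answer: $- \frac{20580604}{3} \approx -6.8602 \cdot 10^{6}$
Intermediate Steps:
$z = 10$ ($z = 3 - -7 = 3 + 7 = 10$)
$a{\left(l,I \right)} = \frac{1}{62 + I}$
$B{\left(g \right)} = 2 g \left(10 + g\right)$ ($B{\left(g \right)} = \left(g + g\right) \left(g + 10\right) = 2 g \left(10 + g\right)$)
$\left(c{\left(-66,-19 \right)} - 2576\right) \left(a{\left(-60,-56 \right)} + B{\left(-42 \right)}\right) = \left(24 - 2576\right) \left(\frac{1}{62 - 56} + 2 \left(-42\right) \left(10 - 42\right)\right) = - 2552 \left(\frac{1}{6} + 2 \left(-42\right) \left(-32\right)\right) = - 2552 \left(\frac{1}{6} + 2688\right) = \left(-2552\right) \frac{16129}{6} = - \frac{20580604}{3}$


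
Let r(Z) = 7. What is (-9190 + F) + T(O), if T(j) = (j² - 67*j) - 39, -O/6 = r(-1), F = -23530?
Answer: -28181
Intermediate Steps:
O = -42 (O = -6*7 = -42)
T(j) = -39 + j² - 67*j
(-9190 + F) + T(O) = (-9190 - 23530) + (-39 + (-42)² - 67*(-42)) = -32720 + (-39 + 1764 + 2814) = -32720 + 4539 = -28181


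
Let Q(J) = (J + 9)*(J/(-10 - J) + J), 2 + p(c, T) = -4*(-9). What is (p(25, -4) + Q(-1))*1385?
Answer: 335170/9 ≈ 37241.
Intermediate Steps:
p(c, T) = 34 (p(c, T) = -2 - 4*(-9) = -2 + 36 = 34)
Q(J) = (9 + J)*(J + J/(-10 - J))
(p(25, -4) + Q(-1))*1385 = (34 - (81 + (-1)² + 18*(-1))/(10 - 1))*1385 = (34 - 1*(81 + 1 - 18)/9)*1385 = (34 - 1*⅑*64)*1385 = (34 - 64/9)*1385 = (242/9)*1385 = 335170/9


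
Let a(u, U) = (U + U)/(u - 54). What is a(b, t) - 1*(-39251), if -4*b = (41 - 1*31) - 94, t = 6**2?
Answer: 431737/11 ≈ 39249.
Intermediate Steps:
t = 36
b = 21 (b = -((41 - 1*31) - 94)/4 = -((41 - 31) - 94)/4 = -(10 - 94)/4 = -1/4*(-84) = 21)
a(u, U) = 2*U/(-54 + u) (a(u, U) = (2*U)/(-54 + u) = 2*U/(-54 + u))
a(b, t) - 1*(-39251) = 2*36/(-54 + 21) - 1*(-39251) = 2*36/(-33) + 39251 = 2*36*(-1/33) + 39251 = -24/11 + 39251 = 431737/11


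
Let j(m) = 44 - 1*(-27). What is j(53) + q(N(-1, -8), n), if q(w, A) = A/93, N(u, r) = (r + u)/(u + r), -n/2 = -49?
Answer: 6701/93 ≈ 72.054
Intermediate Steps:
n = 98 (n = -2*(-49) = 98)
j(m) = 71 (j(m) = 44 + 27 = 71)
N(u, r) = 1 (N(u, r) = (r + u)/(r + u) = 1)
q(w, A) = A/93 (q(w, A) = A*(1/93) = A/93)
j(53) + q(N(-1, -8), n) = 71 + (1/93)*98 = 71 + 98/93 = 6701/93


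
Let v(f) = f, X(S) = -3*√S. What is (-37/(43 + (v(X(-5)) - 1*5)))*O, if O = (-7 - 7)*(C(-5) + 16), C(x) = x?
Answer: 216524/1489 + 17094*I*√5/1489 ≈ 145.42 + 25.67*I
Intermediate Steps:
O = -154 (O = (-7 - 7)*(-5 + 16) = -14*11 = -154)
(-37/(43 + (v(X(-5)) - 1*5)))*O = -37/(43 + (-3*I*√5 - 1*5))*(-154) = -37/(43 + (-3*I*√5 - 5))*(-154) = -37/(43 + (-5 - 3*I*√5))*(-154) = -37/(38 - 3*I*√5)*(-154) = 5698/(38 - 3*I*√5)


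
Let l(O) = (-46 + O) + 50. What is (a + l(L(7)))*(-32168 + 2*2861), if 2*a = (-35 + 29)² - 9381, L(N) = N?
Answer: 123278029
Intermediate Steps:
l(O) = 4 + O
a = -9345/2 (a = ((-35 + 29)² - 9381)/2 = ((-6)² - 9381)/2 = (36 - 9381)/2 = (½)*(-9345) = -9345/2 ≈ -4672.5)
(a + l(L(7)))*(-32168 + 2*2861) = (-9345/2 + (4 + 7))*(-32168 + 2*2861) = (-9345/2 + 11)*(-32168 + 5722) = -9323/2*(-26446) = 123278029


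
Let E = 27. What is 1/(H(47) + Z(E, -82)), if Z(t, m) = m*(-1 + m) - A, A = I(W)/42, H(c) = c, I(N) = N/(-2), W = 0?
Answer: 1/6853 ≈ 0.00014592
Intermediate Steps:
I(N) = -N/2 (I(N) = N*(-½) = -N/2)
A = 0 (A = -½*0/42 = 0*(1/42) = 0)
Z(t, m) = m*(-1 + m) (Z(t, m) = m*(-1 + m) - 1*0 = m*(-1 + m) + 0 = m*(-1 + m))
1/(H(47) + Z(E, -82)) = 1/(47 - 82*(-1 - 82)) = 1/(47 - 82*(-83)) = 1/(47 + 6806) = 1/6853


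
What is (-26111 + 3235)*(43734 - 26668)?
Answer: -390401816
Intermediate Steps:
(-26111 + 3235)*(43734 - 26668) = -22876*17066 = -390401816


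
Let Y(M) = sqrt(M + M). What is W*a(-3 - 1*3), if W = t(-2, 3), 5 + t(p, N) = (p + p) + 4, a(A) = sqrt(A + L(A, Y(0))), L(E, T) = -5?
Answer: -5*I*sqrt(11) ≈ -16.583*I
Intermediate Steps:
Y(M) = sqrt(2)*sqrt(M) (Y(M) = sqrt(2*M) = sqrt(2)*sqrt(M))
a(A) = sqrt(-5 + A) (a(A) = sqrt(A - 5) = sqrt(-5 + A))
t(p, N) = -1 + 2*p (t(p, N) = -5 + ((p + p) + 4) = -5 + (2*p + 4) = -5 + (4 + 2*p) = -1 + 2*p)
W = -5 (W = -1 + 2*(-2) = -1 - 4 = -5)
W*a(-3 - 1*3) = -5*sqrt(-5 + (-3 - 1*3)) = -5*sqrt(-5 + (-3 - 3)) = -5*sqrt(-5 - 6) = -5*I*sqrt(11)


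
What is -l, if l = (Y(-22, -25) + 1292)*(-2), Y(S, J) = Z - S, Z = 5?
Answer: 2638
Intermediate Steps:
Y(S, J) = 5 - S
l = -2638 (l = ((5 - 1*(-22)) + 1292)*(-2) = ((5 + 22) + 1292)*(-2) = (27 + 1292)*(-2) = 1319*(-2) = -2638)
-l = -1*(-2638) = 2638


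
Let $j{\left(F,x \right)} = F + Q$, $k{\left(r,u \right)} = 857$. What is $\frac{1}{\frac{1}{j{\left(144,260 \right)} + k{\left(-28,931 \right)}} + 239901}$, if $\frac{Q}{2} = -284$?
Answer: $\frac{433}{103877134} \approx 4.1684 \cdot 10^{-6}$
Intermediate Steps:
$Q = -568$ ($Q = 2 \left(-284\right) = -568$)
$j{\left(F,x \right)} = -568 + F$ ($j{\left(F,x \right)} = F - 568 = -568 + F$)
$\frac{1}{\frac{1}{j{\left(144,260 \right)} + k{\left(-28,931 \right)}} + 239901} = \frac{1}{\frac{1}{\left(-568 + 144\right) + 857} + 239901} = \frac{1}{\frac{1}{-424 + 857} + 239901} = \frac{1}{\frac{1}{433} + 239901} = \frac{1}{\frac{103877134}{433}} = \frac{433}{103877134}$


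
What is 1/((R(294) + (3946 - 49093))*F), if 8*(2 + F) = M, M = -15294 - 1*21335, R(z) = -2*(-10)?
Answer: 8/1653678915 ≈ 4.8377e-9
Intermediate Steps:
R(z) = 20
M = -36629 (M = -15294 - 21335 = -36629)
F = -36645/8 (F = -2 + (⅛)*(-36629) = -2 - 36629/8 = -36645/8 ≈ -4580.6)
1/((R(294) + (3946 - 49093))*F) = 1/((20 + (3946 - 49093))*(-36645/8)) = -8/36645/(20 - 45147) = -8/36645/(-45127) = -1/45127*(-8/36645) = 8/1653678915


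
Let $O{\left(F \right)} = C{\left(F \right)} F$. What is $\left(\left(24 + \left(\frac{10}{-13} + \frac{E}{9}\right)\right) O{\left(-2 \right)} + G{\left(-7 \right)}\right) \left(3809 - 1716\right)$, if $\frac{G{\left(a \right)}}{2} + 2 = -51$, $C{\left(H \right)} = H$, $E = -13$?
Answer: $- \frac{355166}{9} \approx -39463.0$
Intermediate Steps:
$G{\left(a \right)} = -106$ ($G{\left(a \right)} = -4 + 2 \left(-51\right) = -4 - 102 = -106$)
$O{\left(F \right)} = F^{2}$ ($O{\left(F \right)} = F F = F^{2}$)
$\left(\left(24 + \left(\frac{10}{-13} + \frac{E}{9}\right)\right) O{\left(-2 \right)} + G{\left(-7 \right)}\right) \left(3809 - 1716\right) = \left(\left(24 + \left(\frac{10}{-13} - \frac{13}{9}\right)\right) \left(-2\right)^{2} - 106\right) \left(3809 - 1716\right) = \left(\left(24 + \left(10 \left(- \frac{1}{13}\right) - \frac{13}{9}\right)\right) 4 - 106\right) 2093 = \left(\left(24 - \frac{259}{117}\right) 4 - 106\right) 2093 = \left(\frac{2549}{117} \cdot 4 - 106\right) 2093 = \left(\frac{10196}{117} - 106\right) 2093 = \left(- \frac{2206}{117}\right) 2093 = - \frac{355166}{9}$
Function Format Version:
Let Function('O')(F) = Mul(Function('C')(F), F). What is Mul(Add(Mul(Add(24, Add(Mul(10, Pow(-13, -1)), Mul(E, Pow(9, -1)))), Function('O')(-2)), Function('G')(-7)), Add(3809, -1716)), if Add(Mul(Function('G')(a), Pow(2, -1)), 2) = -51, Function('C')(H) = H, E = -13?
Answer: Rational(-355166, 9) ≈ -39463.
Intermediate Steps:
Function('G')(a) = -106 (Function('G')(a) = Add(-4, Mul(2, -51)) = Add(-4, -102) = -106)
Function('O')(F) = Pow(F, 2) (Function('O')(F) = Mul(F, F) = Pow(F, 2))
Mul(Add(Mul(Add(24, Add(Mul(10, Pow(-13, -1)), Mul(E, Pow(9, -1)))), Function('O')(-2)), Function('G')(-7)), Add(3809, -1716)) = Mul(Add(Mul(Add(24, Add(Mul(10, Pow(-13, -1)), Mul(-13, Pow(9, -1)))), Pow(-2, 2)), -106), Add(3809, -1716)) = Mul(Add(Mul(Add(24, Add(Mul(10, Rational(-1, 13)), Mul(-13, Rational(1, 9)))), 4), -106), 2093) = Mul(Add(Mul(Add(24, Add(Rational(-10, 13), Rational(-13, 9))), 4), -106), 2093) = Mul(Add(Mul(Add(24, Rational(-259, 117)), 4), -106), 2093) = Mul(Add(Mul(Rational(2549, 117), 4), -106), 2093) = Mul(Add(Rational(10196, 117), -106), 2093) = Mul(Rational(-2206, 117), 2093) = Rational(-355166, 9)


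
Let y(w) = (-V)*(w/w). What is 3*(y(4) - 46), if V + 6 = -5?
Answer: -105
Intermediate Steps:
V = -11 (V = -6 - 5 = -11)
y(w) = 11 (y(w) = (-1*(-11))*(w/w) = 11*1 = 11)
3*(y(4) - 46) = 3*(11 - 46) = 3*(-35) = -105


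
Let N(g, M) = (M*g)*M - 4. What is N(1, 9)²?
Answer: 5929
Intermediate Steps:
N(g, M) = -4 + g*M² (N(g, M) = g*M² - 4 = -4 + g*M²)
N(1, 9)² = (-4 + 1*9²)² = (-4 + 1*81)² = (-4 + 81)² = 77² = 5929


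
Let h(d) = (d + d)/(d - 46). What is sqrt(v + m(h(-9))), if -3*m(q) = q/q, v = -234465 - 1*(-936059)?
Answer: sqrt(6314343)/3 ≈ 837.61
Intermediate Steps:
h(d) = 2*d/(-46 + d) (h(d) = (2*d)/(-46 + d) = 2*d/(-46 + d))
v = 701594 (v = -234465 + 936059 = 701594)
m(q) = -1/3 (m(q) = -q/(3*q) = -1/3*1 = -1/3)
sqrt(v + m(h(-9))) = sqrt(701594 - 1/3) = sqrt(2104781/3) = sqrt(6314343)/3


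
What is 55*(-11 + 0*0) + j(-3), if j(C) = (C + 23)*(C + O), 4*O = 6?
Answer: -635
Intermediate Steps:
O = 3/2 (O = (1/4)*6 = 3/2 ≈ 1.5000)
j(C) = (23 + C)*(3/2 + C) (j(C) = (C + 23)*(C + 3/2) = (23 + C)*(3/2 + C))
55*(-11 + 0*0) + j(-3) = 55*(-11 + 0*0) + (69/2 + (-3)**2 + (49/2)*(-3)) = 55*(-11 + 0) + (69/2 + 9 - 147/2) = 55*(-11) - 30 = -605 - 30 = -635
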